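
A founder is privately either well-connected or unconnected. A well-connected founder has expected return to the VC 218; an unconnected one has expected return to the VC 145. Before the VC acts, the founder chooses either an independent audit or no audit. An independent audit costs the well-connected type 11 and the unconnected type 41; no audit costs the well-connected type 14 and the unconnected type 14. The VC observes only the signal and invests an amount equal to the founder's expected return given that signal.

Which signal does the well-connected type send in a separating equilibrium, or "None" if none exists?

None

Try well-connected → audit, unconnected → no audit:
  Under separation the VC infers type exactly: audit → well-connected (pays 218), no audit → unconnected (pays 145).
  Well-connected: audit gives 218 − 11 = 207; no audit gives 145 − 14 = 131. No deviation. ✓
  Unconnected: no audit gives 145 − 14 = 131; audit gives 218 − 41 = 177. Would deviate. ✗
Try well-connected → no audit, unconnected → audit:
  Under separation the VC infers type exactly: no audit → well-connected (pays 218), audit → unconnected (pays 145).
  Well-connected: no audit gives 218 − 14 = 204; audit gives 145 − 11 = 134. No deviation. ✓
  Unconnected: audit gives 145 − 41 = 104; no audit gives 218 − 14 = 204. Would deviate. ✗
Neither assignment is incentive-compatible.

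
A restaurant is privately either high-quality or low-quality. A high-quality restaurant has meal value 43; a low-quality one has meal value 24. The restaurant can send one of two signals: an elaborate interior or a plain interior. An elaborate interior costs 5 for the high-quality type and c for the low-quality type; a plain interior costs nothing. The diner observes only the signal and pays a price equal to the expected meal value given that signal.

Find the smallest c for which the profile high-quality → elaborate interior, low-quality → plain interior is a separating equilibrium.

Under separation: elaborate interior → high-quality (pays 43); plain interior → low-quality (pays 24).
High-quality: 43 − 5 = 38 ≥ 24 − 0 = 24. Holds regardless of c. ✓
Low-quality: 24 − 0 ≥ 43 − c, so c ≥ 43 − 24 = 19.

19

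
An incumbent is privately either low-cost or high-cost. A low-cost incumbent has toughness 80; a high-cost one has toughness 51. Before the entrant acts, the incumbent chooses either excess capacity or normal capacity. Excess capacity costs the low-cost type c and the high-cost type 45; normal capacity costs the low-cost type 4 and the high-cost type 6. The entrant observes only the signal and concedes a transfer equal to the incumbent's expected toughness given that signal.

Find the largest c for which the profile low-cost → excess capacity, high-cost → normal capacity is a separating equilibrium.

33

Under separation: excess capacity → low-cost (pays 80); normal capacity → high-cost (pays 51).
High-cost: 51 − 6 = 45 ≥ 80 − 45 = 35. Holds regardless of c. ✓
Low-cost: 80 − c ≥ 51 − 4, so c ≤ 80 − 47 = 33.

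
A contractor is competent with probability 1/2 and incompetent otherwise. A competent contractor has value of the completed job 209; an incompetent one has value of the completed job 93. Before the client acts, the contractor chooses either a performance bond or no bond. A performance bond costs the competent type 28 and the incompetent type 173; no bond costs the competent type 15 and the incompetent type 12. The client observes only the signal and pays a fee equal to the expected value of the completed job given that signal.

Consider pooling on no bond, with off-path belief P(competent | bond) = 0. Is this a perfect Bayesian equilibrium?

At the pooled signal (no bond) the client holds the prior 1/2 and pays 1/2·209 + 1/2·93 = 151. Off-path (bond) belief 0 gives 0·209 + 1·93 = 93.
Competent: no bond gives 151 − 15 = 136; bond gives 93 − 28 = 65. Stays. ✓
Incompetent: no bond gives 151 − 12 = 139; bond gives 93 − 173 = -80. Stays. ✓

Yes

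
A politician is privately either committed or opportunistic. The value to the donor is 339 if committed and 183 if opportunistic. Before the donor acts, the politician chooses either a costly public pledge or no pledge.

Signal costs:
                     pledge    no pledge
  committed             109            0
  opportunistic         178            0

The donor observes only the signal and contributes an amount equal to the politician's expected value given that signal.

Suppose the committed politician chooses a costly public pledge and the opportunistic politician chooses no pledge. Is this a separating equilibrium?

Yes

Under separation the donor infers type exactly: pledge → committed (pays 339), no pledge → opportunistic (pays 183).
Committed: pledge gives 339 − 109 = 230; no pledge gives 183 − 0 = 183. No deviation. ✓
Opportunistic: no pledge gives 183 − 0 = 183; pledge gives 339 − 178 = 161. No deviation. ✓
Both incentive constraints hold.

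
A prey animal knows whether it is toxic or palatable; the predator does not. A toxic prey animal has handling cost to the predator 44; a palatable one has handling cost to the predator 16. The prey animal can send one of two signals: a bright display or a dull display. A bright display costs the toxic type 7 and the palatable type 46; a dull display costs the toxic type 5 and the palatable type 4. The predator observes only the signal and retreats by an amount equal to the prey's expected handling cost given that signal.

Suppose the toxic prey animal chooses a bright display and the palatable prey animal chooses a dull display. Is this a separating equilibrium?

If types separate, bright display earns payment 44 and dull display earns 16.
Toxic: bright display gives 44 − 7 = 37; dull display gives 16 − 5 = 11. No deviation. ✓
Palatable: dull display gives 16 − 4 = 12; bright display gives 44 − 46 = -2. No deviation. ✓
Neither type gains from mimicking the other.

Yes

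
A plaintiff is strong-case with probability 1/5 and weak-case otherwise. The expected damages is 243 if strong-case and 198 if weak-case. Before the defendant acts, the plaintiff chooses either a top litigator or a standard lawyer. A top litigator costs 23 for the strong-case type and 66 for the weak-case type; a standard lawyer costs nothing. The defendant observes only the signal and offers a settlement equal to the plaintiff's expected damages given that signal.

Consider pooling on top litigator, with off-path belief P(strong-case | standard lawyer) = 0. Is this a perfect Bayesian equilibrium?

No

At the pooled signal (top litigator) the defendant holds the prior 1/5 and pays 1/5·243 + 4/5·198 = 207. Off-path (standard lawyer) belief 0 gives 0·243 + 1·198 = 198.
Strong-case: top litigator gives 207 − 23 = 184; standard lawyer gives 198 − 0 = 198. Deviates. ✗
Weak-case: top litigator gives 207 − 66 = 141; standard lawyer gives 198 − 0 = 198. Deviates. ✗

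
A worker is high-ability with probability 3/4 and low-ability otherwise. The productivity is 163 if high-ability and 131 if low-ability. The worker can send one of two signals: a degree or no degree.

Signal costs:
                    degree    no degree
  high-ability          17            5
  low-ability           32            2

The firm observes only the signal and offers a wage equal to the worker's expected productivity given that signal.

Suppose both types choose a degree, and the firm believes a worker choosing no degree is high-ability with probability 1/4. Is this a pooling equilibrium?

No

At the pooled signal (degree) the firm holds the prior 3/4 and pays 3/4·163 + 1/4·131 = 155. Off-path (no degree) belief 1/4 gives 1/4·163 + 3/4·131 = 139.
High-ability: degree gives 155 − 17 = 138; no degree gives 139 − 5 = 134. Stays. ✓
Low-ability: degree gives 155 − 32 = 123; no degree gives 139 − 2 = 137. Deviates. ✗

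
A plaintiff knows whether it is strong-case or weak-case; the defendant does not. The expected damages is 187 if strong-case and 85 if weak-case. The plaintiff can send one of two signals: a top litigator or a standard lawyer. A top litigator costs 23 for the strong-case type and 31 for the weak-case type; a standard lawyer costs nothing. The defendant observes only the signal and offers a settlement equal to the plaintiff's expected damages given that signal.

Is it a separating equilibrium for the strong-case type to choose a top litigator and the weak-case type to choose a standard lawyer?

If types separate, top litigator earns payment 187 and standard lawyer earns 85.
Strong-case: top litigator gives 187 − 23 = 164; standard lawyer gives 85 − 0 = 85. No deviation. ✓
Weak-case: standard lawyer gives 85 − 0 = 85; top litigator gives 187 − 31 = 156. Would deviate. ✗

No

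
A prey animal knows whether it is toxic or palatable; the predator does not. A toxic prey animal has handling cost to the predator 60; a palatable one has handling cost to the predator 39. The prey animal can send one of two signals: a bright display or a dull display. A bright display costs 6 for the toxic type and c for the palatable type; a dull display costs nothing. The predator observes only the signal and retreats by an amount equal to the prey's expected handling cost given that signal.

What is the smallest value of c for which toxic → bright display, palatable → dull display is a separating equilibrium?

Under separation: bright display → toxic (pays 60); dull display → palatable (pays 39).
Toxic: 60 − 6 = 54 ≥ 39 − 0 = 39. Holds regardless of c. ✓
Palatable: 39 − 0 ≥ 60 − c, so c ≥ 60 − 39 = 21.

21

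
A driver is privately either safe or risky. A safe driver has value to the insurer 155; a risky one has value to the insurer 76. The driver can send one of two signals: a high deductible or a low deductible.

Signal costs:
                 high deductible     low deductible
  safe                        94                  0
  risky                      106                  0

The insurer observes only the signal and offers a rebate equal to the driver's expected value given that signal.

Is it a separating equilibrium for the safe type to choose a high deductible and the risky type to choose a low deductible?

No

If types separate, high deductible earns payment 155 and low deductible earns 76.
Safe: high deductible gives 155 − 94 = 61; low deductible gives 76 − 0 = 76. Would deviate. ✗
Risky: low deductible gives 76 − 0 = 76; high deductible gives 155 − 106 = 49. No deviation. ✓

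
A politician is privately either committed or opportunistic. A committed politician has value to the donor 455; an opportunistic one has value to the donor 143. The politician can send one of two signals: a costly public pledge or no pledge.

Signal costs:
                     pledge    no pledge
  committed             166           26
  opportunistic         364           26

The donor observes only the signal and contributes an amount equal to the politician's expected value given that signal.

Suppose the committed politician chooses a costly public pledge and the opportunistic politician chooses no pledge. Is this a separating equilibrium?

If types separate, pledge earns payment 455 and no pledge earns 143.
Committed: pledge gives 455 − 166 = 289; no pledge gives 143 − 26 = 117. No deviation. ✓
Opportunistic: no pledge gives 143 − 26 = 117; pledge gives 455 − 364 = 91. No deviation. ✓
Both incentive constraints hold.

Yes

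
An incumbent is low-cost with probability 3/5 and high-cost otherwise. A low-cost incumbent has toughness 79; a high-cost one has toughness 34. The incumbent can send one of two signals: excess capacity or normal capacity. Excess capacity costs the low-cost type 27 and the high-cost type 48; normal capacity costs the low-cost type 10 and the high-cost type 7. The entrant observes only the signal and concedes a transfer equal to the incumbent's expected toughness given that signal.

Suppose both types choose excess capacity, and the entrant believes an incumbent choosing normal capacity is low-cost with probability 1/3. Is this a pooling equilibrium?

At the pooled signal (excess capacity) the entrant holds the prior 3/5 and pays 3/5·79 + 2/5·34 = 61. Off-path (normal capacity) belief 1/3 gives 1/3·79 + 2/3·34 = 49.
Low-cost: excess capacity gives 61 − 27 = 34; normal capacity gives 49 − 10 = 39. Deviates. ✗
High-cost: excess capacity gives 61 − 48 = 13; normal capacity gives 49 − 7 = 42. Deviates. ✗

No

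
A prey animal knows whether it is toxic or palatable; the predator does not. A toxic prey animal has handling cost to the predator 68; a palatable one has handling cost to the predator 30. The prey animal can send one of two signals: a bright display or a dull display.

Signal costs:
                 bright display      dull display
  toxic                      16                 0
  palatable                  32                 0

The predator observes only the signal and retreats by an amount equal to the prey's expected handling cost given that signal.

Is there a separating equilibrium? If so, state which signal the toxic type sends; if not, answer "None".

Try toxic → bright display, palatable → dull display:
  If types separate, bright display earns payment 68 and dull display earns 30.
  Toxic: bright display gives 68 − 16 = 52; dull display gives 30 − 0 = 30. No deviation. ✓
  Palatable: dull display gives 30 − 0 = 30; bright display gives 68 − 32 = 36. Would deviate. ✗
Try toxic → dull display, palatable → bright display:
  If types separate, dull display earns payment 68 and bright display earns 30.
  Toxic: dull display gives 68 − 0 = 68; bright display gives 30 − 16 = 14. No deviation. ✓
  Palatable: bright display gives 30 − 32 = -2; dull display gives 68 − 0 = 68. Would deviate. ✗
Neither assignment is incentive-compatible.

None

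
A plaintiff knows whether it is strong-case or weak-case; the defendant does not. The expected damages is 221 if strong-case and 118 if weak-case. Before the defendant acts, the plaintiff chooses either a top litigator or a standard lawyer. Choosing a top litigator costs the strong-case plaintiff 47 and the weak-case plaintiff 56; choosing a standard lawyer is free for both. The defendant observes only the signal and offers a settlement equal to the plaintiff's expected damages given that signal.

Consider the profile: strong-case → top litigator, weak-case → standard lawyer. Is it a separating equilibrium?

No

Under separation the defendant infers type exactly: top litigator → strong-case (pays 221), standard lawyer → weak-case (pays 118).
Strong-case: top litigator gives 221 − 47 = 174; standard lawyer gives 118 − 0 = 118. No deviation. ✓
Weak-case: standard lawyer gives 118 − 0 = 118; top litigator gives 221 − 56 = 165. Would deviate. ✗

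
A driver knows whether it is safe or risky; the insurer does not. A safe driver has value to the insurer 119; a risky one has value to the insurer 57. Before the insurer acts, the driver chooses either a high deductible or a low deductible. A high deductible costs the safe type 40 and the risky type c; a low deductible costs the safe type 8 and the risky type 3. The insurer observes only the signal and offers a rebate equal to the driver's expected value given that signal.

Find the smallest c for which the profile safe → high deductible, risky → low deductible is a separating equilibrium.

65

Under separation: high deductible → safe (pays 119); low deductible → risky (pays 57).
Safe: 119 − 40 = 79 ≥ 57 − 8 = 49. Holds regardless of c. ✓
Risky: 57 − 3 ≥ 119 − c, so c ≥ 119 − 54 = 65.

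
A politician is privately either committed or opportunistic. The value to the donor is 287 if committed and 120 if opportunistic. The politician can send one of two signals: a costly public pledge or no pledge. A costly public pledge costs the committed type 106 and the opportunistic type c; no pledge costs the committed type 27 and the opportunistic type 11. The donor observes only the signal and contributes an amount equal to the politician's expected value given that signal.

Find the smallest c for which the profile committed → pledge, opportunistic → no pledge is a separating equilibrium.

178

Under separation: pledge → committed (pays 287); no pledge → opportunistic (pays 120).
Committed: 287 − 106 = 181 ≥ 120 − 27 = 93. Holds regardless of c. ✓
Opportunistic: 120 − 11 ≥ 287 − c, so c ≥ 287 − 109 = 178.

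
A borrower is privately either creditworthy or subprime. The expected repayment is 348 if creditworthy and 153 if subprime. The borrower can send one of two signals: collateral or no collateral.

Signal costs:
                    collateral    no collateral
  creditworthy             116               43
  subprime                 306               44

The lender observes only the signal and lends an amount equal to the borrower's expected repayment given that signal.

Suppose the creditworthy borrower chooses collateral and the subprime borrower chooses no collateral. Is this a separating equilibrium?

Under separation the lender infers type exactly: collateral → creditworthy (pays 348), no collateral → subprime (pays 153).
Creditworthy: collateral gives 348 − 116 = 232; no collateral gives 153 − 43 = 110. No deviation. ✓
Subprime: no collateral gives 153 − 44 = 109; collateral gives 348 − 306 = 42. No deviation. ✓
Both incentive constraints hold.

Yes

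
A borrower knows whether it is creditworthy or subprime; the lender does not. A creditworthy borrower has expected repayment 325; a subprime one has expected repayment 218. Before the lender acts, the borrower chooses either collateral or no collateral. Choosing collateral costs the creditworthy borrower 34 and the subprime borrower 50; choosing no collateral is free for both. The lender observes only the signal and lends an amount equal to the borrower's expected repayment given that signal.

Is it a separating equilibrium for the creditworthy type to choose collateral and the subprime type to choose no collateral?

Under separation the lender infers type exactly: collateral → creditworthy (pays 325), no collateral → subprime (pays 218).
Creditworthy: collateral gives 325 − 34 = 291; no collateral gives 218 − 0 = 218. No deviation. ✓
Subprime: no collateral gives 218 − 0 = 218; collateral gives 325 − 50 = 275. Would deviate. ✗

No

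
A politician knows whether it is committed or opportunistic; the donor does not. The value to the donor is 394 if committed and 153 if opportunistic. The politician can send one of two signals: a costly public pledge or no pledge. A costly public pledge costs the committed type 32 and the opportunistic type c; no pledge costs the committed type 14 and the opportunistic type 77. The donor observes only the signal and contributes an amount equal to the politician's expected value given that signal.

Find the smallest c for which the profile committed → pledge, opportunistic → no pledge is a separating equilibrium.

318

Under separation: pledge → committed (pays 394); no pledge → opportunistic (pays 153).
Committed: 394 − 32 = 362 ≥ 153 − 14 = 139. Holds regardless of c. ✓
Opportunistic: 153 − 77 ≥ 394 − c, so c ≥ 394 − 76 = 318.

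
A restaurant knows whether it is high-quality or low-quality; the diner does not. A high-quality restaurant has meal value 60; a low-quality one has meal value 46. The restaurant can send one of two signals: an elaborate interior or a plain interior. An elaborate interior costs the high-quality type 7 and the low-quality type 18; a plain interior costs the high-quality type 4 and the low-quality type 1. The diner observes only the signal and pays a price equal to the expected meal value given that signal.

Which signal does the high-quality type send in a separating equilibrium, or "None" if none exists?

elaborate interior

Try high-quality → elaborate interior, low-quality → plain interior:
  If types separate, elaborate interior earns payment 60 and plain interior earns 46.
  High-quality: elaborate interior gives 60 − 7 = 53; plain interior gives 46 − 4 = 42. No deviation. ✓
  Low-quality: plain interior gives 46 − 1 = 45; elaborate interior gives 60 − 18 = 42. No deviation. ✓
Both hold — the high-quality type sends elaborate interior.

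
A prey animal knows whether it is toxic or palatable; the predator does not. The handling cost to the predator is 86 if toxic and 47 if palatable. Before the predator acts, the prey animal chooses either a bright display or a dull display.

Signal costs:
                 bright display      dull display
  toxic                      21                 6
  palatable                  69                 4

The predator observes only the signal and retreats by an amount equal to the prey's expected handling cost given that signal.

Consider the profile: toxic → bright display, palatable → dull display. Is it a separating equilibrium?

Yes

If types separate, bright display earns payment 86 and dull display earns 47.
Toxic: bright display gives 86 − 21 = 65; dull display gives 47 − 6 = 41. No deviation. ✓
Palatable: dull display gives 47 − 4 = 43; bright display gives 86 − 69 = 17. No deviation. ✓
Both incentive constraints hold.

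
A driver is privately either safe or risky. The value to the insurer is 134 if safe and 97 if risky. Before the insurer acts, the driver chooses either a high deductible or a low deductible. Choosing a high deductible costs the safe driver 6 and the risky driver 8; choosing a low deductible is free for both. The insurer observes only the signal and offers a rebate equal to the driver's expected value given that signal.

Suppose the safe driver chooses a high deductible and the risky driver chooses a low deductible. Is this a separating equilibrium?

No

Under separation the insurer infers type exactly: high deductible → safe (pays 134), low deductible → risky (pays 97).
Safe: high deductible gives 134 − 6 = 128; low deductible gives 97 − 0 = 97. No deviation. ✓
Risky: low deductible gives 97 − 0 = 97; high deductible gives 134 − 8 = 126. Would deviate. ✗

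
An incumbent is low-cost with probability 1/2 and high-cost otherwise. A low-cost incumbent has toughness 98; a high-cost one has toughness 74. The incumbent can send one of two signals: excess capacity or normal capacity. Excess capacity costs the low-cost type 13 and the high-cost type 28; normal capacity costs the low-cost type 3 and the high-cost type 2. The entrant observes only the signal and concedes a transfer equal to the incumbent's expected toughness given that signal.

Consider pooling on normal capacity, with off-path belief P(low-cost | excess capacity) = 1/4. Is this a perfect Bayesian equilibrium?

Yes

At the pooled signal (normal capacity) the entrant holds the prior 1/2 and pays 1/2·98 + 1/2·74 = 86. Off-path (excess capacity) belief 1/4 gives 1/4·98 + 3/4·74 = 80.
Low-cost: normal capacity gives 86 − 3 = 83; excess capacity gives 80 − 13 = 67. Stays. ✓
High-cost: normal capacity gives 86 − 2 = 84; excess capacity gives 80 − 28 = 52. Stays. ✓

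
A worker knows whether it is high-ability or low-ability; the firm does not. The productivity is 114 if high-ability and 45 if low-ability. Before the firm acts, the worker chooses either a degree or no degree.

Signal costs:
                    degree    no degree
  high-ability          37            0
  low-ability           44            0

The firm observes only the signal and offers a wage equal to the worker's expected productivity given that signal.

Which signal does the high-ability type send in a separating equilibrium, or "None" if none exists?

None

Try high-ability → degree, low-ability → no degree:
  Under separation the firm infers type exactly: degree → high-ability (pays 114), no degree → low-ability (pays 45).
  High-ability: degree gives 114 − 37 = 77; no degree gives 45 − 0 = 45. No deviation. ✓
  Low-ability: no degree gives 45 − 0 = 45; degree gives 114 − 44 = 70. Would deviate. ✗
Try high-ability → no degree, low-ability → degree:
  Under separation the firm infers type exactly: no degree → high-ability (pays 114), degree → low-ability (pays 45).
  High-ability: no degree gives 114 − 0 = 114; degree gives 45 − 37 = 8. No deviation. ✓
  Low-ability: degree gives 45 − 44 = 1; no degree gives 114 − 0 = 114. Would deviate. ✗
Neither assignment is incentive-compatible.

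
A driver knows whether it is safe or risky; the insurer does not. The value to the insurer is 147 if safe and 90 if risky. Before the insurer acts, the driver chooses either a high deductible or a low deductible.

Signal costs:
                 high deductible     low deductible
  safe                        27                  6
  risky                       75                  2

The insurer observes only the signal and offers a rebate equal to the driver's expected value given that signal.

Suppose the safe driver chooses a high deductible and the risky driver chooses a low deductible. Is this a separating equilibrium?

Under separation the insurer infers type exactly: high deductible → safe (pays 147), low deductible → risky (pays 90).
Safe: high deductible gives 147 − 27 = 120; low deductible gives 90 − 6 = 84. No deviation. ✓
Risky: low deductible gives 90 − 2 = 88; high deductible gives 147 − 75 = 72. No deviation. ✓
Both incentive constraints hold.

Yes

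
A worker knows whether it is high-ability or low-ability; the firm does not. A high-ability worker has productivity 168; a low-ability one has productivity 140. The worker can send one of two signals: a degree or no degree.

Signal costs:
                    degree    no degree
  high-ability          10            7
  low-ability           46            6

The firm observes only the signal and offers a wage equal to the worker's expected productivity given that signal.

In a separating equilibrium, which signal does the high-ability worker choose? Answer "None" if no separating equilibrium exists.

Try high-ability → degree, low-ability → no degree:
  Under separation the firm infers type exactly: degree → high-ability (pays 168), no degree → low-ability (pays 140).
  High-ability: degree gives 168 − 10 = 158; no degree gives 140 − 7 = 133. No deviation. ✓
  Low-ability: no degree gives 140 − 6 = 134; degree gives 168 − 46 = 122. No deviation. ✓
Both hold — the high-ability type sends degree.

degree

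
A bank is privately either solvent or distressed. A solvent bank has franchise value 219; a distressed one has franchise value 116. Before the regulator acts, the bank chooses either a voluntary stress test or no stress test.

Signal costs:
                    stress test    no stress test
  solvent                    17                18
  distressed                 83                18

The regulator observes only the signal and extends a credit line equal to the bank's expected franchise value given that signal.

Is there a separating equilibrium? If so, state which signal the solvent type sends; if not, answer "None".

None

Try solvent → stress test, distressed → no stress test:
  Under separation the regulator infers type exactly: stress test → solvent (pays 219), no stress test → distressed (pays 116).
  Solvent: stress test gives 219 − 17 = 202; no stress test gives 116 − 18 = 98. No deviation. ✓
  Distressed: no stress test gives 116 − 18 = 98; stress test gives 219 − 83 = 136. Would deviate. ✗
Try solvent → no stress test, distressed → stress test:
  Under separation the regulator infers type exactly: no stress test → solvent (pays 219), stress test → distressed (pays 116).
  Solvent: no stress test gives 219 − 18 = 201; stress test gives 116 − 17 = 99. No deviation. ✓
  Distressed: stress test gives 116 − 83 = 33; no stress test gives 219 − 18 = 201. Would deviate. ✗
Neither assignment is incentive-compatible.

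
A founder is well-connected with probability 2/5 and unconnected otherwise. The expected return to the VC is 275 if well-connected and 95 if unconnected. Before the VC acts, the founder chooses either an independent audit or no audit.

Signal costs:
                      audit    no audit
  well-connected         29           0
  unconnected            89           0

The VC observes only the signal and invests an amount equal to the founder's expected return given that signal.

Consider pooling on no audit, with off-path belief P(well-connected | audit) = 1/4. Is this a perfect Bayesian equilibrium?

At the pooled signal (no audit) the VC holds the prior 2/5 and pays 2/5·275 + 3/5·95 = 167. Off-path (audit) belief 1/4 gives 1/4·275 + 3/4·95 = 140.
Well-connected: no audit gives 167 − 0 = 167; audit gives 140 − 29 = 111. Stays. ✓
Unconnected: no audit gives 167 − 0 = 167; audit gives 140 − 89 = 51. Stays. ✓

Yes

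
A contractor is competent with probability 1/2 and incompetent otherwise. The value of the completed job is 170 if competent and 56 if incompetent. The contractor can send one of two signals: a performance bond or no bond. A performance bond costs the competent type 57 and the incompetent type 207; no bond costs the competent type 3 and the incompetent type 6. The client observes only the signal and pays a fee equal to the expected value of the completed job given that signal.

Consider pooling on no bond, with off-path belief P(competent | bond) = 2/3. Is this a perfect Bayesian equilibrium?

At the pooled signal (no bond) the client holds the prior 1/2 and pays 1/2·170 + 1/2·56 = 113. Off-path (bond) belief 2/3 gives 2/3·170 + 1/3·56 = 132.
Competent: no bond gives 113 − 3 = 110; bond gives 132 − 57 = 75. Stays. ✓
Incompetent: no bond gives 113 − 6 = 107; bond gives 132 − 207 = -75. Stays. ✓

Yes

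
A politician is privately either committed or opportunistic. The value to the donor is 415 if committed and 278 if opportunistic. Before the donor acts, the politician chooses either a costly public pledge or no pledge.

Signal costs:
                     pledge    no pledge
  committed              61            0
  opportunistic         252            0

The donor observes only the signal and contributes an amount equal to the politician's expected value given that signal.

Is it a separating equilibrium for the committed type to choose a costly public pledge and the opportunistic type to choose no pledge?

If types separate, pledge earns payment 415 and no pledge earns 278.
Committed: pledge gives 415 − 61 = 354; no pledge gives 278 − 0 = 278. No deviation. ✓
Opportunistic: no pledge gives 278 − 0 = 278; pledge gives 415 − 252 = 163. No deviation. ✓
Neither type gains from mimicking the other.

Yes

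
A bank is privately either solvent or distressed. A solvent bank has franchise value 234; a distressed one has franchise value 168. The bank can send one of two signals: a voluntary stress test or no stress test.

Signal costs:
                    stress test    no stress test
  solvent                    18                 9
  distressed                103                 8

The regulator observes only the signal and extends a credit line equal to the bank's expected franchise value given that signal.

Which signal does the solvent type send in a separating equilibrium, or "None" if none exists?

stress test

Try solvent → stress test, distressed → no stress test:
  Under separation the regulator infers type exactly: stress test → solvent (pays 234), no stress test → distressed (pays 168).
  Solvent: stress test gives 234 − 18 = 216; no stress test gives 168 − 9 = 159. No deviation. ✓
  Distressed: no stress test gives 168 − 8 = 160; stress test gives 234 − 103 = 131. No deviation. ✓
Both hold — the solvent type sends stress test.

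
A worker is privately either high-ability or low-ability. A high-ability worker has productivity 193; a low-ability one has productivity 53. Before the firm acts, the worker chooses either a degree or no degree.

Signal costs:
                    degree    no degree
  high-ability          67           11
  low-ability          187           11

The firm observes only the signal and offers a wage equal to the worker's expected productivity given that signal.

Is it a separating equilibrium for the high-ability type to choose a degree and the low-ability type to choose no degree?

Yes

Under separation the firm infers type exactly: degree → high-ability (pays 193), no degree → low-ability (pays 53).
High-ability: degree gives 193 − 67 = 126; no degree gives 53 − 11 = 42. No deviation. ✓
Low-ability: no degree gives 53 − 11 = 42; degree gives 193 − 187 = 6. No deviation. ✓
Neither type gains from mimicking the other.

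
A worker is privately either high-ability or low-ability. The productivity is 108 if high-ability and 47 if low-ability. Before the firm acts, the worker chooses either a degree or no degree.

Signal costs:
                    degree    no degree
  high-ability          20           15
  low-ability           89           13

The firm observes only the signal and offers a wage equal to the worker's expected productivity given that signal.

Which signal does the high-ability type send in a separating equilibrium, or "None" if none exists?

Try high-ability → degree, low-ability → no degree:
  If types separate, degree earns payment 108 and no degree earns 47.
  High-ability: degree gives 108 − 20 = 88; no degree gives 47 − 15 = 32. No deviation. ✓
  Low-ability: no degree gives 47 − 13 = 34; degree gives 108 − 89 = 19. No deviation. ✓
Both hold — the high-ability type sends degree.

degree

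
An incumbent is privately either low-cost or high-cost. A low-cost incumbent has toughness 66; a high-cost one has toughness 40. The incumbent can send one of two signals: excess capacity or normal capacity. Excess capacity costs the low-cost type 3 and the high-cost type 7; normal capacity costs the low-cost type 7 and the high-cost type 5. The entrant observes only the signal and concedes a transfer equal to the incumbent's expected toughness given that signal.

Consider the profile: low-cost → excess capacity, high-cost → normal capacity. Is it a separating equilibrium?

No

Under separation the entrant infers type exactly: excess capacity → low-cost (pays 66), normal capacity → high-cost (pays 40).
Low-cost: excess capacity gives 66 − 3 = 63; normal capacity gives 40 − 7 = 33. No deviation. ✓
High-cost: normal capacity gives 40 − 5 = 35; excess capacity gives 66 − 7 = 59. Would deviate. ✗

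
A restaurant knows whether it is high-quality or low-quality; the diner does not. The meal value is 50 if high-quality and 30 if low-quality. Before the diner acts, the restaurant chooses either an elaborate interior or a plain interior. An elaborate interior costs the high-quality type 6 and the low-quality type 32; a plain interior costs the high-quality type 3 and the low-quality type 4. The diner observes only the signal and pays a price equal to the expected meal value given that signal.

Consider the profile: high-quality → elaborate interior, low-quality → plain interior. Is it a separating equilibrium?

If types separate, elaborate interior earns payment 50 and plain interior earns 30.
High-quality: elaborate interior gives 50 − 6 = 44; plain interior gives 30 − 3 = 27. No deviation. ✓
Low-quality: plain interior gives 30 − 4 = 26; elaborate interior gives 50 − 32 = 18. No deviation. ✓
Neither type gains from mimicking the other.

Yes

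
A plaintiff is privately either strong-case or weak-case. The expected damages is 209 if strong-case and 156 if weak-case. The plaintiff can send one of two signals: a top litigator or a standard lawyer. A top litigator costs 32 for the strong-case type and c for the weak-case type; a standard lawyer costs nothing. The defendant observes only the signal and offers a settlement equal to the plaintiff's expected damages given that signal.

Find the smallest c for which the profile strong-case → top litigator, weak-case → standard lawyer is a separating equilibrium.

53

Under separation: top litigator → strong-case (pays 209); standard lawyer → weak-case (pays 156).
Strong-case: 209 − 32 = 177 ≥ 156 − 0 = 156. Holds regardless of c. ✓
Weak-case: 156 − 0 ≥ 209 − c, so c ≥ 209 − 156 = 53.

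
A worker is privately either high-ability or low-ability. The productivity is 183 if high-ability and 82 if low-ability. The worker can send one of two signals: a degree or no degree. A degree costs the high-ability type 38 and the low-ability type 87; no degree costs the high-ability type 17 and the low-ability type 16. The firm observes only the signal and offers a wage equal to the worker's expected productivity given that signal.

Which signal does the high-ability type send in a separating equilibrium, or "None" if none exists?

Try high-ability → degree, low-ability → no degree:
  If types separate, degree earns payment 183 and no degree earns 82.
  High-ability: degree gives 183 − 38 = 145; no degree gives 82 − 17 = 65. No deviation. ✓
  Low-ability: no degree gives 82 − 16 = 66; degree gives 183 − 87 = 96. Would deviate. ✗
Try high-ability → no degree, low-ability → degree:
  If types separate, no degree earns payment 183 and degree earns 82.
  High-ability: no degree gives 183 − 17 = 166; degree gives 82 − 38 = 44. No deviation. ✓
  Low-ability: degree gives 82 − 87 = -5; no degree gives 183 − 16 = 167. Would deviate. ✗
Neither assignment is incentive-compatible.

None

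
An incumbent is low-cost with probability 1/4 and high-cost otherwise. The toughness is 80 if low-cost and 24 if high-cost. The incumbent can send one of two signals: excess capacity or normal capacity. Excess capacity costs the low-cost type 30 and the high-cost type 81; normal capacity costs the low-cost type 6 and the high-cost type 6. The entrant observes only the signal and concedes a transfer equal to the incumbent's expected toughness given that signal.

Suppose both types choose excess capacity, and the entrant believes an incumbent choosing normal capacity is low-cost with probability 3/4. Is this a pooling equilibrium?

No

On the equilibrium path (excess capacity) the entrant holds the prior 1/4 and pays 1/4·80 + 3/4·24 = 38. Off-path (normal capacity) belief 3/4 gives 3/4·80 + 1/4·24 = 66.
Low-cost: excess capacity gives 38 − 30 = 8; normal capacity gives 66 − 6 = 60. Deviates. ✗
High-cost: excess capacity gives 38 − 81 = -43; normal capacity gives 66 − 6 = 60. Deviates. ✗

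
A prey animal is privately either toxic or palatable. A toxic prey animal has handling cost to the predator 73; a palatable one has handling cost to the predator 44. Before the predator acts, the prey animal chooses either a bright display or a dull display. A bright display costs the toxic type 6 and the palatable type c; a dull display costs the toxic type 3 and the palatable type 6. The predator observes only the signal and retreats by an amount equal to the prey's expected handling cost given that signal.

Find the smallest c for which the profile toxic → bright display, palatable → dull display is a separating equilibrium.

35

Under separation: bright display → toxic (pays 73); dull display → palatable (pays 44).
Toxic: 73 − 6 = 67 ≥ 44 − 3 = 41. Holds regardless of c. ✓
Palatable: 44 − 6 ≥ 73 − c, so c ≥ 73 − 38 = 35.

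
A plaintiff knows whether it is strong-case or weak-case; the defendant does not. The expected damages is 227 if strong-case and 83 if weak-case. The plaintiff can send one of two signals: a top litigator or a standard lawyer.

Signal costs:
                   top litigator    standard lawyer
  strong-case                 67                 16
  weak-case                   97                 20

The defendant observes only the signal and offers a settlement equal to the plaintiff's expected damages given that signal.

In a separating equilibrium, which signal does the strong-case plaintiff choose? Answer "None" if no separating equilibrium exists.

None

Try strong-case → top litigator, weak-case → standard lawyer:
  Under separation the defendant infers type exactly: top litigator → strong-case (pays 227), standard lawyer → weak-case (pays 83).
  Strong-case: top litigator gives 227 − 67 = 160; standard lawyer gives 83 − 16 = 67. No deviation. ✓
  Weak-case: standard lawyer gives 83 − 20 = 63; top litigator gives 227 − 97 = 130. Would deviate. ✗
Try strong-case → standard lawyer, weak-case → top litigator:
  Under separation the defendant infers type exactly: standard lawyer → strong-case (pays 227), top litigator → weak-case (pays 83).
  Strong-case: standard lawyer gives 227 − 16 = 211; top litigator gives 83 − 67 = 16. No deviation. ✓
  Weak-case: top litigator gives 83 − 97 = -14; standard lawyer gives 227 − 20 = 207. Would deviate. ✗
Neither assignment is incentive-compatible.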